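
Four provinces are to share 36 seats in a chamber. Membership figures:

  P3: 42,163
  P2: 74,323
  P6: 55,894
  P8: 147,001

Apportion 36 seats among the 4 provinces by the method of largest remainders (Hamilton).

Total 319381; standard divisor 319381/36 ≈ 8871.694.
Standard quotas: P3 4.7525, P2 8.3775, P6 6.3003, P8 16.5697.
Lower quotas: P3 4, P2 8, P6 6, P8 16 (sum 34, leaving 2 seats).
Remainders in descending order: P3 0.7525, P8 0.5697, P2 0.3775, P6 0.3003.
The surplus seats go to P3, P8.

P3=5; P2=8; P6=6; P8=17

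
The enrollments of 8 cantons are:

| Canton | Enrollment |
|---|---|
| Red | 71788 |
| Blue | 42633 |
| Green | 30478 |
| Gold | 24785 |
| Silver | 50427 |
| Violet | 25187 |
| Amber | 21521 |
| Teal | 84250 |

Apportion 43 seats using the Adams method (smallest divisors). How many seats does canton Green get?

Standard divisor 351069/43 ≈ 8164.395; standard quotas: Red 8.793, Blue 5.222, Green 3.733, Gold 3.036, Silver 6.176, Violet 3.085, Amber 2.636, Teal 10.319.
Rounding up gives 9, 6, 4, 4, 7, 4, 3, 11 = 48 seats, so the divisor must be adjusted.
With modified divisor 8800: modified quotas Red 8.158, Blue 4.845, Green 3.463, Gold 2.816, Silver 5.730, Violet 2.862, Amber 2.446, Teal 9.574.
Rounding up: Red 9, Blue 5, Green 4, Gold 3, Silver 6, Violet 3, Amber 3, Teal 10 (total 43).
Green receives 4.

4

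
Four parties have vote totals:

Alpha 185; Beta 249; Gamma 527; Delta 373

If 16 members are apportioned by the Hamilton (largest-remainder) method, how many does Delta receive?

Standard divisor: 1334 ÷ 16 ≈ 83.375.
Standard quotas: Alpha 2.219, Beta 2.987, Gamma 6.321, Delta 4.474.
Lower quotas: Alpha 2, Beta 2, Gamma 6, Delta 4 (sum 14, leaving 2 seats).
Remainders in descending order: Beta 0.987, Delta 0.474, Gamma 0.321, Alpha 0.219.
The surplus seats go to Beta, Delta.
Delta receives 5.

5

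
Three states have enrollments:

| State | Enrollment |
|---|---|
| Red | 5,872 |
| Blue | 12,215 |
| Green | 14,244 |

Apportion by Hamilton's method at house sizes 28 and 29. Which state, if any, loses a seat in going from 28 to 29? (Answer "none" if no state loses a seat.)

At 28 seats: Red 5, Blue 11, Green 12.
At 29 seats: Red 5, Blue 11, Green 13.
No state's allocation decreased.

none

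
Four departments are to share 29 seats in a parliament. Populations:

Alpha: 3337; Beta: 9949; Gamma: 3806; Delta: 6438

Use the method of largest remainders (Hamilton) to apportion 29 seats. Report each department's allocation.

Total 23530; standard divisor 23530/29 ≈ 811.379.
Standard quotas: Alpha 4.1127, Beta 12.2618, Gamma 4.6908, Delta 7.9346.
Lower quotas: Alpha 4, Beta 12, Gamma 4, Delta 7 (sum 27, leaving 2 seats).
Remainders in descending order: Delta 0.9346, Gamma 0.6908, Beta 0.2618, Alpha 0.1127.
Largest remainders: Delta, Gamma receive the extra seats.

Alpha 4, Beta 12, Gamma 5, Delta 8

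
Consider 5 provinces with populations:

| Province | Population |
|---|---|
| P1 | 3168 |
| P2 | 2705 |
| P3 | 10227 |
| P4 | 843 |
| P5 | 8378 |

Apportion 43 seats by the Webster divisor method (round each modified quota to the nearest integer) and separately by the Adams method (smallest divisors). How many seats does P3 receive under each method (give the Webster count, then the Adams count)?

Webster: P1 5, P2 5, P3 18, P4 1, P5 14.
Adams: P1 5, P2 5, P3 17, P4 2, P5 14.
P3 gets 18 under Webster and 17 under Adams.

18 and 17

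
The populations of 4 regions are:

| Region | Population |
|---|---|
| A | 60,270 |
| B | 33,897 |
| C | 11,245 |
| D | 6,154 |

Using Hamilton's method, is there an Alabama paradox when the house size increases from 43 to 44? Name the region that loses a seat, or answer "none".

At 43 seats: A 23, B 13, C 4, D 3.
At 44 seats: A 24, B 13, C 5, D 2.
D drops from 3 to 2.

D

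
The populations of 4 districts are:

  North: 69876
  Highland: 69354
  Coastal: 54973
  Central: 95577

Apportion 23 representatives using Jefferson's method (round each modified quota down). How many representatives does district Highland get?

5

Standard divisor 289780/23 ≈ 12599.13; standard quotas: North 5.546, Highland 5.505, Coastal 4.363, Central 7.586.
Rounding down gives 5, 5, 4, 7 = 21 seats, so the divisor must be adjusted.
With modified divisor 11600: modified quotas North 6.024, Highland 5.979, Coastal 4.739, Central 8.239.
Rounding down: North 6, Highland 5, Coastal 4, Central 8 (total 23).
Highland receives 5.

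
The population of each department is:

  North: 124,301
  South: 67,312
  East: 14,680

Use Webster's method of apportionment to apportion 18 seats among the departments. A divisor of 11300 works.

With modified divisor 11300: modified quotas North 11.000, South 5.957, East 1.299.
Rounding to the nearest integer: North 11, South 6, East 1 (total 18).

North=11, South=6, East=1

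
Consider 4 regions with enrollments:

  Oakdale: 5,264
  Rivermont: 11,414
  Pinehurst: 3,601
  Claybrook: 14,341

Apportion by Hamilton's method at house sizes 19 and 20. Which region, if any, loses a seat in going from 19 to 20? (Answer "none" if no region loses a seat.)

none

At 19 seats: Oakdale 3, Rivermont 6, Pinehurst 2, Claybrook 8.
At 20 seats: Oakdale 3, Rivermont 7, Pinehurst 2, Claybrook 8.
No region's allocation decreased.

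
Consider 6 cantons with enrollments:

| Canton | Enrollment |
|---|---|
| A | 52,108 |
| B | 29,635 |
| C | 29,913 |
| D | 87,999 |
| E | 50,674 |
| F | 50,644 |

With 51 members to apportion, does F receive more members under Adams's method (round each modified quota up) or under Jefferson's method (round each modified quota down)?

Adams: A 9, B 5, C 5, D 14, E 9, F 9.
Jefferson: A 9, B 5, C 5, D 15, E 9, F 8.
F gets 9 under Adams and 8 under Jefferson.

Adams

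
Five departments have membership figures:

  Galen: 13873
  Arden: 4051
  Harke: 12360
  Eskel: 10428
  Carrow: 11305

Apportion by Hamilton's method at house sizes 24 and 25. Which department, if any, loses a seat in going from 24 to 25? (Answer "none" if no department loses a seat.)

none

At 24 seats: Galen 6, Arden 2, Harke 6, Eskel 5, Carrow 5.
At 25 seats: Galen 7, Arden 2, Harke 6, Eskel 5, Carrow 5.
No department's allocation decreased.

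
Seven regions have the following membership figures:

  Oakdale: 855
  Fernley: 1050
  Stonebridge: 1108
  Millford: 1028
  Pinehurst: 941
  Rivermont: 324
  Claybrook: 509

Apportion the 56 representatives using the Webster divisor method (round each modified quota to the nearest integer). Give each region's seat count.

Oakdale 8, Fernley 10, Stonebridge 11, Millford 10, Pinehurst 9, Rivermont 3, Claybrook 5

Standard divisor 5815/56 ≈ 103.839; standard quotas: Oakdale 8.234, Fernley 10.112, Stonebridge 10.670, Millford 9.900, Pinehurst 9.062, Rivermont 3.120, Claybrook 4.902.
Rounding to the nearest integer gives Oakdale 8, Fernley 10, Stonebridge 11, Millford 10, Pinehurst 9, Rivermont 3, Claybrook 5 — total 56, matching the house size, so no adjustment is needed.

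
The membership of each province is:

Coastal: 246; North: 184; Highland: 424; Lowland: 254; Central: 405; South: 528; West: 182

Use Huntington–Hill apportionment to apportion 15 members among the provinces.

With divisor 159: modified quotas Coastal 1.547, North 1.157, Highland 2.667, Lowland 1.597, Central 2.547, South 3.321, West 1.145.
Geometric-mean thresholds: Coastal √(1·2)=1.414, North √(1·2)=1.414, Highland √(2·3)=2.449, Lowland √(1·2)=1.414, Central √(2·3)=2.449, South √(3·4)=3.464, West √(1·2)=1.414.
Each quota rounded against its threshold gives Coastal 2, North 1, Highland 3, Lowland 2, Central 3, South 3, West 1 (total 15).

Coastal=2; North=1; Highland=3; Lowland=2; Central=3; South=3; West=1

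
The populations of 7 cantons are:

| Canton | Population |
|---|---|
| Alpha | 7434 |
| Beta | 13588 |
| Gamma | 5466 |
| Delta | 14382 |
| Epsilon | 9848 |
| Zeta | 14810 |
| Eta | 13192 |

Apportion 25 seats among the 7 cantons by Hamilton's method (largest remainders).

Total 78720; standard divisor 78720/25 ≈ 3148.8.
Standard quotas: Alpha 2.3609, Beta 4.3153, Gamma 1.7359, Delta 4.5675, Epsilon 3.1275, Zeta 4.7034, Eta 4.1895.
Lower quotas: Alpha 2, Beta 4, Gamma 1, Delta 4, Epsilon 3, Zeta 4, Eta 4 (sum 22, leaving 3 seats).
Remainders in descending order: Gamma 0.7359, Zeta 0.7034, Delta 0.5675, Alpha 0.3609, Beta 0.3153, Eta 0.1895, Epsilon 0.1275.
The surplus seats go to Gamma, Zeta, Delta.

Alpha=2; Beta=4; Gamma=2; Delta=5; Epsilon=3; Zeta=5; Eta=4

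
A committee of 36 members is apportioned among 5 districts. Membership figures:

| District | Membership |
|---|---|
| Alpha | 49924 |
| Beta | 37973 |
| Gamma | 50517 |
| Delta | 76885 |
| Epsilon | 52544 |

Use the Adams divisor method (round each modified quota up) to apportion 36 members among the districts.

Standard divisor 267843/36 ≈ 7440.083; standard quotas: Alpha 6.710, Beta 5.104, Gamma 6.790, Delta 10.334, Epsilon 7.062.
Rounding up gives 7, 6, 7, 11, 8 = 39 seats, so the divisor must be adjusted.
With modified divisor 8000: modified quotas Alpha 6.240, Beta 4.747, Gamma 6.315, Delta 9.611, Epsilon 6.568.
Rounding up: Alpha 7, Beta 5, Gamma 7, Delta 10, Epsilon 7 (total 36).

Alpha 7, Beta 5, Gamma 7, Delta 10, Epsilon 7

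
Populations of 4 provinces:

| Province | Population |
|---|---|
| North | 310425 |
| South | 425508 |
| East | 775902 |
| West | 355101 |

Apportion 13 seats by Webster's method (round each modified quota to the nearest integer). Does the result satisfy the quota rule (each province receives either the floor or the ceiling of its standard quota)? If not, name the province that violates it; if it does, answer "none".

Standard quotas: North 2.162, South 2.963, East 5.403, West 2.473.
Webster allocation: North 2, South 3, East 5, West 3.
Every allocation lies between the lower and upper quota.

none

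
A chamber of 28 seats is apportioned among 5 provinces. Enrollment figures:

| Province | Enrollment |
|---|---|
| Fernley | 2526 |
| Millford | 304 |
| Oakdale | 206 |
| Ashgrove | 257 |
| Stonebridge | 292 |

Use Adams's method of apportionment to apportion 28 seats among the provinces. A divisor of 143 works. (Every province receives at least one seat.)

With modified divisor 143: modified quotas Fernley 17.664, Millford 2.126, Oakdale 1.441, Ashgrove 1.797, Stonebridge 2.042.
Rounding up: Fernley 18, Millford 3, Oakdale 2, Ashgrove 2, Stonebridge 3 (total 28).

Fernley 18, Millford 3, Oakdale 2, Ashgrove 2, Stonebridge 3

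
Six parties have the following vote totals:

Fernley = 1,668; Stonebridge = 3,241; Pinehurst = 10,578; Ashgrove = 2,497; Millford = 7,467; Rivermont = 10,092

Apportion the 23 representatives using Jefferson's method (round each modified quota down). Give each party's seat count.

Fernley 1, Stonebridge 2, Pinehurst 7, Ashgrove 1, Millford 5, Rivermont 7

Standard divisor 35543/23 ≈ 1545.348; standard quotas: Fernley 1.079, Stonebridge 2.097, Pinehurst 6.845, Ashgrove 1.616, Millford 4.832, Rivermont 6.531.
Rounding down gives 1, 2, 6, 1, 4, 6 = 20 seats, so the divisor must be adjusted.
With modified divisor 1400: modified quotas Fernley 1.191, Stonebridge 2.315, Pinehurst 7.556, Ashgrove 1.784, Millford 5.334, Rivermont 7.209.
Rounding down: Fernley 1, Stonebridge 2, Pinehurst 7, Ashgrove 1, Millford 5, Rivermont 7 (total 23).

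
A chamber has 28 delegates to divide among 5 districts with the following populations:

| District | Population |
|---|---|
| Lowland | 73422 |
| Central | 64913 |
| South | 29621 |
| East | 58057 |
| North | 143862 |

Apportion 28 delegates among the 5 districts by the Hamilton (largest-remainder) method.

The standard divisor is 369875/28 ≈ 13209.821.
Standard quotas: Lowland 5.5581, Central 4.9140, South 2.2423, East 4.3950, North 10.8905.
Lower quotas: Lowland 5, Central 4, South 2, East 4, North 10 (sum 25, leaving 3 seats).
Remainders in descending order: Central 0.9140, North 0.8905, Lowland 0.5581, East 0.3950, South 0.2423.
The surplus seats go to Central, North, Lowland.

Lowland 6; Central 5; South 2; East 4; North 11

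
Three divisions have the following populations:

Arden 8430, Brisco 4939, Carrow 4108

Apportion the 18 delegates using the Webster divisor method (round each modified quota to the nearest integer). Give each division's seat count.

Arden: 9, Brisco: 5, Carrow: 4

Standard divisor 17477/18 ≈ 970.944; standard quotas: Arden 8.682, Brisco 5.087, Carrow 4.231.
Rounding to the nearest integer gives Arden 9, Brisco 5, Carrow 4 — total 18, matching the house size, so no adjustment is needed.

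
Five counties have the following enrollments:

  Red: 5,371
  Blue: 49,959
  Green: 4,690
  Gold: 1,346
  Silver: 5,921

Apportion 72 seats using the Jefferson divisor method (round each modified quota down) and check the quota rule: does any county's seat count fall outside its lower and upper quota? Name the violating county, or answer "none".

Blue

Standard quotas: Red 5.747, Blue 53.458, Green 5.019, Gold 1.440, Silver 6.336.
Jefferson allocation: Red 5, Blue 55, Green 5, Gold 1, Silver 6.
Blue has quota 53.458 (lower 53, upper 54) but receives 55 — outside the quota interval.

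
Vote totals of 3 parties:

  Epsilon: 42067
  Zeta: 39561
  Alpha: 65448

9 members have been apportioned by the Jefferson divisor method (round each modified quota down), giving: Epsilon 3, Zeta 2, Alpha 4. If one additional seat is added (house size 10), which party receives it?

Zeta

Priority for the next seat is population ÷ (current seats + 1).
Priorities: Epsilon 10516.750, Zeta 13187.000, Alpha 13089.600.
Highest priority: Zeta.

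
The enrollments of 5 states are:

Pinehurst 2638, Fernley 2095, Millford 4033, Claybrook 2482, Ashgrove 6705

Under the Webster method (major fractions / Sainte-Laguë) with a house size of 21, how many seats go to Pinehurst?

3

Standard divisor 17953/21 ≈ 854.905; standard quotas: Pinehurst 3.086, Fernley 2.451, Millford 4.717, Claybrook 2.903, Ashgrove 7.843.
Rounding to the nearest integer gives Pinehurst 3, Fernley 2, Millford 5, Claybrook 3, Ashgrove 8 — total 21, matching the house size, so no adjustment is needed.
Pinehurst receives 3.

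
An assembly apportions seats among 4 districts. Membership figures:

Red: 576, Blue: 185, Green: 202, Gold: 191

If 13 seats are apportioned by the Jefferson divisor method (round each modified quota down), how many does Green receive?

Standard divisor 1154/13 ≈ 88.769; standard quotas: Red 6.489, Blue 2.084, Green 2.276, Gold 2.152.
Rounding down gives 6, 2, 2, 2 = 12 seats, so the divisor must be adjusted.
With modified divisor 80: modified quotas Red 7.200, Blue 2.312, Green 2.525, Gold 2.388.
Rounding down: Red 7, Blue 2, Green 2, Gold 2 (total 13).
Green receives 2.

2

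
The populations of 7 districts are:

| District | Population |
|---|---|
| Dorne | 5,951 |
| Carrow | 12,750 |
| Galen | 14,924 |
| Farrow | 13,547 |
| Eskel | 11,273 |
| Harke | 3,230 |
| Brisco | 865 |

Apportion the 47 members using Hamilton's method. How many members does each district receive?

The standard divisor is 62540/47 ≈ 1330.638.
Standard quotas: Dorne 4.4723, Carrow 9.5819, Galen 11.2157, Farrow 10.1808, Eskel 8.4719, Harke 2.4274, Brisco 0.6501.
Lower quotas: Dorne 4, Carrow 9, Galen 11, Farrow 10, Eskel 8, Harke 2, Brisco 0 (sum 44, leaving 3 seats).
Remainders in descending order: Brisco 0.6501, Carrow 0.5819, Dorne 0.4723, Eskel 0.4719, Harke 0.4274, Galen 0.2157, Farrow 0.1808.
The surplus seats go to Brisco, Carrow, Dorne.

Dorne: 5, Carrow: 10, Galen: 11, Farrow: 10, Eskel: 8, Harke: 2, Brisco: 1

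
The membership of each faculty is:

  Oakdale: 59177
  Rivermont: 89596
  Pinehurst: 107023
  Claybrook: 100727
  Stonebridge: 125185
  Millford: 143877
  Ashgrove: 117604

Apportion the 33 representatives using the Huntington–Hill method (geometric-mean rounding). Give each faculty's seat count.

With divisor 22689: modified quotas Oakdale 2.608, Rivermont 3.949, Pinehurst 4.717, Claybrook 4.439, Stonebridge 5.517, Millford 6.341, Ashgrove 5.183.
Geometric-mean thresholds: Oakdale √(2·3)=2.449, Rivermont √(3·4)=3.464, Pinehurst √(4·5)=4.472, Claybrook √(4·5)=4.472, Stonebridge √(5·6)=5.477, Millford √(6·7)=6.481, Ashgrove √(5·6)=5.477.
Each quota rounded against its threshold gives Oakdale 3, Rivermont 4, Pinehurst 5, Claybrook 4, Stonebridge 6, Millford 6, Ashgrove 5 (total 33).

Oakdale 3, Rivermont 4, Pinehurst 5, Claybrook 4, Stonebridge 6, Millford 6, Ashgrove 5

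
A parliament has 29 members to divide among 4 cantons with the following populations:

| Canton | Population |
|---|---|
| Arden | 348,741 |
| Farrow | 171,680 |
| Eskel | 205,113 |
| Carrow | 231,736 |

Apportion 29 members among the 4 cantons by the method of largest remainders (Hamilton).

Total 957270; standard divisor 957270/29 ≈ 33009.31.
Standard quotas: Arden 10.5649, Farrow 5.2010, Eskel 6.2138, Carrow 7.0203.
Lower quotas: Arden 10, Farrow 5, Eskel 6, Carrow 7 (sum 28, leaving 1 seat).
Remainders in descending order: Arden 0.5649, Eskel 0.2138, Farrow 0.2010, Carrow 0.0203.
Largest remainder: Arden receives the extra seat.

Arden 11; Farrow 5; Eskel 6; Carrow 7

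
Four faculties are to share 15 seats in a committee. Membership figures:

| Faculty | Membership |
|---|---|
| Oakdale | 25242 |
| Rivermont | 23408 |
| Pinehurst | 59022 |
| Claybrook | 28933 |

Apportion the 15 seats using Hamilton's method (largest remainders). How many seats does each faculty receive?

Oakdale=3, Rivermont=3, Pinehurst=6, Claybrook=3

Total 136605; standard divisor 136605/15 = 9107.
Standard quotas: Oakdale 2.7717, Rivermont 2.5703, Pinehurst 6.4809, Claybrook 3.1770.
Lower quotas: Oakdale 2, Rivermont 2, Pinehurst 6, Claybrook 3 (sum 13, leaving 2 seats).
Remainders in descending order: Oakdale 0.7717, Rivermont 0.5703, Pinehurst 0.4809, Claybrook 0.1770.
The surplus seats go to Oakdale, Rivermont.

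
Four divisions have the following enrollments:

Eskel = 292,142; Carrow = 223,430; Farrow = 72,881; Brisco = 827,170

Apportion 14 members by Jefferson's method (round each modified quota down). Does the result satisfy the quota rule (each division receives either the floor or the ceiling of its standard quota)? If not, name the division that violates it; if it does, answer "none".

none

Standard quotas: Eskel 2.889, Carrow 2.210, Farrow 0.721, Brisco 8.180.
Jefferson allocation: Eskel 3, Carrow 2, Farrow 0, Brisco 9.
Every allocation lies between the lower and upper quota.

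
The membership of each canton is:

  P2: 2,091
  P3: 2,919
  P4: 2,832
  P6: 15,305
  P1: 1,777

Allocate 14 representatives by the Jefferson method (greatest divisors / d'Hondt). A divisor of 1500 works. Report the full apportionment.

With modified divisor 1500: modified quotas P2 1.394, P3 1.946, P4 1.888, P6 10.203, P1 1.185.
Rounding down: P2 1, P3 1, P4 1, P6 10, P1 1 (total 14).

P2 1, P3 1, P4 1, P6 10, P1 1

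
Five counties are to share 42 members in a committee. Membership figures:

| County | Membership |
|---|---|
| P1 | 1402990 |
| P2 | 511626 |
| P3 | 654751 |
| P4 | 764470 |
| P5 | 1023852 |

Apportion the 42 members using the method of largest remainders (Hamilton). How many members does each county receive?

P1 14; P2 5; P3 6; P4 7; P5 10

The standard divisor is 4357689/42 ≈ 103754.5.
Standard quotas: P1 13.5222, P2 4.9311, P3 6.3106, P4 7.3681, P5 9.8680.
Lower quotas: P1 13, P2 4, P3 6, P4 7, P5 9 (sum 39, leaving 3 seats).
Remainders in descending order: P2 0.9311, P5 0.8680, P1 0.5222, P4 0.3681, P3 0.3106.
The surplus seats go to P2, P5, P1.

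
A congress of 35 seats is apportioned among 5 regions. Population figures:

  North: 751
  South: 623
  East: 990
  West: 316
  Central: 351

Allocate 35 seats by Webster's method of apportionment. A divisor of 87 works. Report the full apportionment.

With modified divisor 87: modified quotas North 8.632, South 7.161, East 11.379, West 3.632, Central 4.034.
Rounding to the nearest integer: North 9, South 7, East 11, West 4, Central 4 (total 35).

North 9, South 7, East 11, West 4, Central 4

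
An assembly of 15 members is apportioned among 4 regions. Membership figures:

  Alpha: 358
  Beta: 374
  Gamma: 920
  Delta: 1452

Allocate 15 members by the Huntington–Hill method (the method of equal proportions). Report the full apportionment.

With divisor 215: modified quotas Alpha 1.665, Beta 1.740, Gamma 4.279, Delta 6.753.
Geometric-mean thresholds: Alpha √(1·2)=1.414, Beta √(1·2)=1.414, Gamma √(4·5)=4.472, Delta √(6·7)=6.481.
Each quota rounded against its threshold gives Alpha 2, Beta 2, Gamma 4, Delta 7 (total 15).

Alpha 2; Beta 2; Gamma 4; Delta 7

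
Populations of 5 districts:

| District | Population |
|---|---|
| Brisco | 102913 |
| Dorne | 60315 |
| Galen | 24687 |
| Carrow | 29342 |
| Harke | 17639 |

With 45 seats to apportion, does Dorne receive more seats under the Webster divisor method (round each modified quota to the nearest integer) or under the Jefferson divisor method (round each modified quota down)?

Webster: Brisco 20, Dorne 11, Galen 5, Carrow 6, Harke 3.
Jefferson: Brisco 20, Dorne 12, Galen 5, Carrow 5, Harke 3.
Dorne gets 11 under Webster and 12 under Jefferson.

Jefferson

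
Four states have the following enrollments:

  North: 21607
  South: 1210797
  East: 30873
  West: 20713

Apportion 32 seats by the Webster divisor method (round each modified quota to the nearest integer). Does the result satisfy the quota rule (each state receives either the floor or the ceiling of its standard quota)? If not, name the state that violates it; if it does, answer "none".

South

Standard quotas: North 0.538, South 30.176, East 0.769, West 0.516.
Webster allocation: North 1, South 29, East 1, West 1.
South has quota 30.176 (lower 30, upper 31) but receives 29 — outside the quota interval.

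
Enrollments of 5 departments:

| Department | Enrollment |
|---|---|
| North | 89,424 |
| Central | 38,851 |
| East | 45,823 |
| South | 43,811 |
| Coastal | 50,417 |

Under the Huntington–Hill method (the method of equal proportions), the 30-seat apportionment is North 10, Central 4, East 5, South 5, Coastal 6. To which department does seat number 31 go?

Central

Priority for the next seat is population ÷ (√(s·(s+1))).
Priorities: North 8526.244, Central 8687.348, East 8366.097, South 7998.758, Coastal 7779.512.
Highest priority: Central.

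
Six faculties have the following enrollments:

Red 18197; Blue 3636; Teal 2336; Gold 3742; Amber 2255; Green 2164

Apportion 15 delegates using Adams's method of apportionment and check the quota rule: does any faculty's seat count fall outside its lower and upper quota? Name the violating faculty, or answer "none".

Standard quotas: Red 8.443, Blue 1.687, Teal 1.084, Gold 1.736, Amber 1.046, Green 1.004.
Adams allocation: Red 8, Blue 2, Teal 1, Gold 2, Amber 1, Green 1.
Every allocation lies between the lower and upper quota.

none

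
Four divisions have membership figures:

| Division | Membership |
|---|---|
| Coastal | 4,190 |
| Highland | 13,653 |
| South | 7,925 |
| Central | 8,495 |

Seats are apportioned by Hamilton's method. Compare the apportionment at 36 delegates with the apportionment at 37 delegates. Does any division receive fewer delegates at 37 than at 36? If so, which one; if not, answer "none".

At 36 seats: Coastal 5, Highland 14, South 8, Central 9.
At 37 seats: Coastal 4, Highland 15, South 9, Central 9.
Coastal drops from 5 to 4.

Coastal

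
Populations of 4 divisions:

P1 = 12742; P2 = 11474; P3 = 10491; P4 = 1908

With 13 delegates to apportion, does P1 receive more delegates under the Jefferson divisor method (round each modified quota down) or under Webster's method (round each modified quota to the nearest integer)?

Jefferson

Jefferson: P1 5, P2 4, P3 4, P4 0.
Webster: P1 4, P2 4, P3 4, P4 1.
P1 gets 5 under Jefferson and 4 under Webster.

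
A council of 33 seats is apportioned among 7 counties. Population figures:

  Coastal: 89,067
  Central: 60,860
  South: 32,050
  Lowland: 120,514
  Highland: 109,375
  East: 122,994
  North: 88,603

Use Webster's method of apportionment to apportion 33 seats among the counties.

Standard divisor 623463/33 ≈ 18892.818; standard quotas: Coastal 4.714, Central 3.221, South 1.696, Lowland 6.379, Highland 5.789, East 6.510, North 4.690.
Rounding to the nearest integer gives 5, 3, 2, 6, 6, 7, 5 = 34 seats, so the divisor must be adjusted.
With modified divisor 19300: modified quotas Coastal 4.615, Central 3.153, South 1.661, Lowland 6.244, Highland 5.667, East 6.373, North 4.591.
Rounding to the nearest integer: Coastal 5, Central 3, South 2, Lowland 6, Highland 6, East 6, North 5 (total 33).

Coastal 5; Central 3; South 2; Lowland 6; Highland 6; East 6; North 5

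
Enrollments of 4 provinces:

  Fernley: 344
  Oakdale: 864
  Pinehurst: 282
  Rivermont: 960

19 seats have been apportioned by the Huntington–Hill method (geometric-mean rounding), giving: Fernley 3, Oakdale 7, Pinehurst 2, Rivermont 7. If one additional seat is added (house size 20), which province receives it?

Priority for the next seat is population ÷ (√(s·(s+1))).
Priorities: Fernley 99.304, Oakdale 115.457, Pinehurst 115.126, Rivermont 128.285.
Highest priority: Rivermont.

Rivermont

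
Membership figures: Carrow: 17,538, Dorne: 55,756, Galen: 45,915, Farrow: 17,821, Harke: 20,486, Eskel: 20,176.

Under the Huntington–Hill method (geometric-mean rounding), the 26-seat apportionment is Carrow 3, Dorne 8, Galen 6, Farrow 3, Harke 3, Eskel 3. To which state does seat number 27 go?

Priority for the next seat is population ÷ (√(s·(s+1))).
Priorities: Carrow 5062.785, Dorne 6570.908, Galen 7084.838, Farrow 5144.480, Harke 5913.799, Eskel 5824.310.
Highest priority: Galen.

Galen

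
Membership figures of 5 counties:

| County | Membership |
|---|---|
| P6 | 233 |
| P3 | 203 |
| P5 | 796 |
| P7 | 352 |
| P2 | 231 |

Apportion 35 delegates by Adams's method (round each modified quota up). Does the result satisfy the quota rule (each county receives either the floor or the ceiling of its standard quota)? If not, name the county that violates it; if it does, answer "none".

Standard quotas: P6 4.493, P3 3.915, P5 15.350, P7 6.788, P2 4.455.
Adams allocation: P6 5, P3 4, P5 14, P7 7, P2 5.
P5 has quota 15.350 (lower 15, upper 16) but receives 14 — outside the quota interval.

P5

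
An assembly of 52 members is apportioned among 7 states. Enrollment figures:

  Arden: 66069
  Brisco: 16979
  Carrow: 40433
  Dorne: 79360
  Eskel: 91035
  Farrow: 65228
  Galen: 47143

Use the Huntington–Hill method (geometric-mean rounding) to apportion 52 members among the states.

Arden=9, Brisco=2, Carrow=5, Dorne=10, Eskel=12, Farrow=8, Galen=6

With divisor 7737: modified quotas Arden 8.539, Brisco 2.195, Carrow 5.226, Dorne 10.257, Eskel 11.766, Farrow 8.431, Galen 6.093.
Geometric-mean thresholds: Arden √(8·9)=8.485, Brisco √(2·3)=2.449, Carrow √(5·6)=5.477, Dorne √(10·11)=10.488, Eskel √(11·12)=11.489, Farrow √(8·9)=8.485, Galen √(6·7)=6.481.
Each quota rounded against its threshold gives Arden 9, Brisco 2, Carrow 5, Dorne 10, Eskel 12, Farrow 8, Galen 6 (total 52).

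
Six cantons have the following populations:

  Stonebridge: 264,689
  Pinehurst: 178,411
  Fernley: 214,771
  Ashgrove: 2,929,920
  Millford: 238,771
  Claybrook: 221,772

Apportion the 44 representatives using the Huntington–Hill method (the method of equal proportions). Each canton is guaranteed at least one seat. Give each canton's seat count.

With divisor 91782: modified quotas Stonebridge 2.884, Pinehurst 1.944, Fernley 2.340, Ashgrove 31.923, Millford 2.602, Claybrook 2.416.
Geometric-mean thresholds: Stonebridge √(2·3)=2.449, Pinehurst √(1·2)=1.414, Fernley √(2·3)=2.449, Ashgrove √(31·32)=31.496, Millford √(2·3)=2.449, Claybrook √(2·3)=2.449.
Each quota rounded against its threshold gives Stonebridge 3, Pinehurst 2, Fernley 2, Ashgrove 32, Millford 3, Claybrook 2 (total 44).

Stonebridge 3, Pinehurst 2, Fernley 2, Ashgrove 32, Millford 3, Claybrook 2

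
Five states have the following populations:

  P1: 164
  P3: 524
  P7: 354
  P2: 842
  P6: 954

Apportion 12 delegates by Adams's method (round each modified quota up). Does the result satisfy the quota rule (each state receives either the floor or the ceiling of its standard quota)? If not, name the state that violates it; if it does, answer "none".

Standard quotas: P1 0.693, P3 2.216, P7 1.497, P2 3.560, P6 4.034.
Adams allocation: P1 1, P3 2, P7 2, P2 3, P6 4.
Every allocation lies between the lower and upper quota.

none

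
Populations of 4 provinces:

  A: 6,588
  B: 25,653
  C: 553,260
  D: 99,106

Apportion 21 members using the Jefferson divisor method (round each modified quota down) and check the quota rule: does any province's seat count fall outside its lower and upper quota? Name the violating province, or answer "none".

Standard quotas: A 0.202, B 0.787, C 16.971, D 3.040.
Jefferson allocation: A 0, B 0, C 18, D 3.
C has quota 16.971 (lower 16, upper 17) but receives 18 — outside the quota interval.

C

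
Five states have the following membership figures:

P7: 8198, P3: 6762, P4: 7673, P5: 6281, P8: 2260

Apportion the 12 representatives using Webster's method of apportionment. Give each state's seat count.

Standard divisor 31174/12 ≈ 2597.833; standard quotas: P7 3.156, P3 2.603, P4 2.954, P5 2.418, P8 0.870.
Rounding to the nearest integer gives P7 3, P3 3, P4 3, P5 2, P8 1 — total 12, matching the house size, so no adjustment is needed.

P7: 3; P3: 3; P4: 3; P5: 2; P8: 1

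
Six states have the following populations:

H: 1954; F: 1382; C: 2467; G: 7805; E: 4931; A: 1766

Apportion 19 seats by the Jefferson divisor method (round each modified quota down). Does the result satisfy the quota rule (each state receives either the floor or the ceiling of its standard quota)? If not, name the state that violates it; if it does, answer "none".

none

Standard quotas: H 1.828, F 1.293, C 2.308, G 7.303, E 4.614, A 1.652.
Jefferson allocation: H 2, F 1, C 2, G 8, E 5, A 1.
Every allocation lies between the lower and upper quota.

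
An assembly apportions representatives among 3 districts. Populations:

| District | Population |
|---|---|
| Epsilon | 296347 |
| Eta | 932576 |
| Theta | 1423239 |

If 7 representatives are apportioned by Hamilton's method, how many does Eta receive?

Total 2652162; standard divisor 2652162/7 ≈ 378880.286.
Standard quotas: Epsilon 0.7822, Eta 2.4614, Theta 3.7564.
Lower quotas: Epsilon 0, Eta 2, Theta 3 (sum 5, leaving 2 seats).
Remainders in descending order: Epsilon 0.7822, Theta 0.7564, Eta 0.4614.
The surplus seats go to Epsilon, Theta.
Eta receives 2.

2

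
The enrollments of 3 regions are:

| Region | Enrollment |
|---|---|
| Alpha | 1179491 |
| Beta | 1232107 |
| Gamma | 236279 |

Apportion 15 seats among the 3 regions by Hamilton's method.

The standard divisor is 2647877/15 ≈ 176525.133.
Standard quotas: Alpha 6.6817, Beta 6.9798, Gamma 1.3385.
Lower quotas: Alpha 6, Beta 6, Gamma 1 (sum 13, leaving 2 seats).
Remainders in descending order: Beta 0.9798, Alpha 0.6817, Gamma 0.3385.
The surplus seats go to Beta, Alpha.

Alpha 7, Beta 7, Gamma 1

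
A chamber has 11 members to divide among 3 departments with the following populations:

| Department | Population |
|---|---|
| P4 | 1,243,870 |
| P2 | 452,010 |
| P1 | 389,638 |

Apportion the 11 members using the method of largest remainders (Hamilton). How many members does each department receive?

Total 2085518; standard divisor 2085518/11 ≈ 189592.545.
Standard quotas: P4 6.5608, P2 2.3841, P1 2.0551.
Lower quotas: P4 6, P2 2, P1 2 (sum 10, leaving 1 seat).
Remainders in descending order: P4 0.5608, P2 0.3841, P1 0.0551.
The surplus seat goes to P4.

P4=7; P2=2; P1=2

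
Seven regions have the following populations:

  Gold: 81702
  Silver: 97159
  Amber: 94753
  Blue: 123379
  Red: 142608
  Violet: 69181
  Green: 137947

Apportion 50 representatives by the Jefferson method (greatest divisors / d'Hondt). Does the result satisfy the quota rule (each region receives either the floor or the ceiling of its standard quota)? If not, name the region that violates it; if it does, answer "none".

Standard quotas: Gold 5.471, Silver 6.506, Amber 6.345, Blue 8.261, Red 9.549, Violet 4.632, Green 9.237.
Jefferson allocation: Gold 5, Silver 7, Amber 6, Blue 8, Red 10, Violet 5, Green 9.
Every allocation lies between the lower and upper quota.

none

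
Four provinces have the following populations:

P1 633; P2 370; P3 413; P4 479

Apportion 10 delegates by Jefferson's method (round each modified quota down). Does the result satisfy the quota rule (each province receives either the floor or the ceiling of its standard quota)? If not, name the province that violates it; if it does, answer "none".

none

Standard quotas: P1 3.340, P2 1.953, P3 2.179, P4 2.528.
Jefferson allocation: P1 3, P2 2, P3 2, P4 3.
Every allocation lies between the lower and upper quota.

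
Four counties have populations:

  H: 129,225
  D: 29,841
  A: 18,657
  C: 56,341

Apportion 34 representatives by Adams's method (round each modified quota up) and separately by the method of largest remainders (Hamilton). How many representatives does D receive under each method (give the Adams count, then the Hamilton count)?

Adams: H 18, D 5, A 3, C 8.
Hamilton: H 19, D 4, A 3, C 8.
D gets 5 under Adams and 4 under Hamilton.

5 and 4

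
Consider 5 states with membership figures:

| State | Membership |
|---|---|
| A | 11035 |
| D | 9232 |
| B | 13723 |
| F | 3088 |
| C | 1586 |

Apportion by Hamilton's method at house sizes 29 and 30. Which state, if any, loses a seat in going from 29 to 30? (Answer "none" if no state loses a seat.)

F

At 29 seats: A 8, D 7, B 10, F 3, C 1.
At 30 seats: A 9, D 7, B 11, F 2, C 1.
F drops from 3 to 2.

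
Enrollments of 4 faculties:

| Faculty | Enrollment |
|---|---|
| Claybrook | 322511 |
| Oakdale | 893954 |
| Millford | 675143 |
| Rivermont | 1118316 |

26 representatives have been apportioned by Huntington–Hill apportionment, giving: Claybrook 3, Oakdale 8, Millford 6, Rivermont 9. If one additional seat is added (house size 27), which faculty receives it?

Priority for the next seat is population ÷ (√(s·(s+1))).
Priorities: Claybrook 93100.906, Oakdale 105353.489, Millford 104176.827, Rivermont 117880.857.
Highest priority: Rivermont.

Rivermont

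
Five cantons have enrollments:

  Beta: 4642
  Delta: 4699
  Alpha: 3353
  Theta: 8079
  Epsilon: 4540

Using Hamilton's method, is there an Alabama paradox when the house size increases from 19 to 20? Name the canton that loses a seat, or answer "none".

none

At 19 seats: Beta 3, Delta 4, Alpha 3, Theta 6, Epsilon 3.
At 20 seats: Beta 4, Delta 4, Alpha 3, Theta 6, Epsilon 3.
No canton's allocation decreased.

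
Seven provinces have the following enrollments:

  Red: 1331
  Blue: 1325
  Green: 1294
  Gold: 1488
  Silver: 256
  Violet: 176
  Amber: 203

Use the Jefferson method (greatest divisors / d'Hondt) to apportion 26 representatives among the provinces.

Red=6, Blue=6, Green=6, Gold=7, Silver=1, Violet=0, Amber=0

Standard divisor 6073/26 ≈ 233.577; standard quotas: Red 5.698, Blue 5.673, Green 5.540, Gold 6.370, Silver 1.096, Violet 0.753, Amber 0.869.
Rounding down gives 5, 5, 5, 6, 1, 0, 0 = 22 seats, so the divisor must be adjusted.
With modified divisor 210: modified quotas Red 6.338, Blue 6.310, Green 6.162, Gold 7.086, Silver 1.219, Violet 0.838, Amber 0.967.
Rounding down: Red 6, Blue 6, Green 6, Gold 7, Silver 1, Violet 0, Amber 0 (total 26).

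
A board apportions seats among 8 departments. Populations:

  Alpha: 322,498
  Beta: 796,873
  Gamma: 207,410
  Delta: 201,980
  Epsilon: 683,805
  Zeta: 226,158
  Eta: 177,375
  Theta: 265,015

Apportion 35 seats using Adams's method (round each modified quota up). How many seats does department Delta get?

Standard divisor 2881114/35 ≈ 82317.543; standard quotas: Alpha 3.918, Beta 9.680, Gamma 2.520, Delta 2.454, Epsilon 8.307, Zeta 2.747, Eta 2.155, Theta 3.219.
Rounding up gives 4, 10, 3, 3, 9, 3, 3, 4 = 39 seats, so the divisor must be adjusted.
With modified divisor 93200: modified quotas Alpha 3.460, Beta 8.550, Gamma 2.225, Delta 2.167, Epsilon 7.337, Zeta 2.427, Eta 1.903, Theta 2.844.
Rounding up: Alpha 4, Beta 9, Gamma 3, Delta 3, Epsilon 8, Zeta 3, Eta 2, Theta 3 (total 35).
Delta receives 3.

3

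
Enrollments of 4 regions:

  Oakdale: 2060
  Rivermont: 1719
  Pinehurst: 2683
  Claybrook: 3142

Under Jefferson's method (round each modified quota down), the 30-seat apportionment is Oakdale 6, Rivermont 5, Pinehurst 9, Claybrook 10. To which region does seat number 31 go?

Oakdale

Priority for the next seat is population ÷ (current seats + 1).
Priorities: Oakdale 294.286, Rivermont 286.500, Pinehurst 268.300, Claybrook 285.636.
Highest priority: Oakdale.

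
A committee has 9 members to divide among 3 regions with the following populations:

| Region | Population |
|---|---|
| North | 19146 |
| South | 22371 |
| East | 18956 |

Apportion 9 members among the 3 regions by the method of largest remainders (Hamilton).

The standard divisor is 60473/9 ≈ 6719.222.
Standard quotas: North 2.8494, South 3.3294, East 2.8212.
Lower quotas: North 2, South 3, East 2 (sum 7, leaving 2 seats).
Remainders in descending order: North 0.8494, East 0.8212, South 0.3294.
Largest remainders: North, East receive the extra seats.

North 3, South 3, East 3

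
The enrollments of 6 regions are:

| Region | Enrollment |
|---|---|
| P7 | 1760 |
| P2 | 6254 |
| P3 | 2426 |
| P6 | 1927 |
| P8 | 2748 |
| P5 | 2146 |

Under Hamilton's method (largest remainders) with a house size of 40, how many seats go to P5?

Total 17261; standard divisor 17261/40 ≈ 431.525.
Standard quotas: P7 4.0786, P2 14.4928, P3 5.6219, P6 4.4656, P8 6.3681, P5 4.9731.
Lower quotas: P7 4, P2 14, P3 5, P6 4, P8 6, P5 4 (sum 37, leaving 3 seats).
Remainders in descending order: P5 0.9731, P3 0.6219, P2 0.4928, P6 0.4656, P8 0.3681, P7 0.0786.
Largest remainders: P5, P3, P2 receive the extra seats.
P5 receives 5.

5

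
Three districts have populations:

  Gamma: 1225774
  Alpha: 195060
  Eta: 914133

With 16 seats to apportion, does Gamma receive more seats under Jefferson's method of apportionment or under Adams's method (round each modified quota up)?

Jefferson

Jefferson: Gamma 9, Alpha 1, Eta 6.
Adams: Gamma 8, Alpha 2, Eta 6.
Gamma gets 9 under Jefferson and 8 under Adams.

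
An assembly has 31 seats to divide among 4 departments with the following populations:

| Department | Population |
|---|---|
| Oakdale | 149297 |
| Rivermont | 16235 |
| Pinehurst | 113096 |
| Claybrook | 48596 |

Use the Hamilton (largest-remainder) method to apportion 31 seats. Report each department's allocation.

Total 327224; standard divisor 327224/31 ≈ 10555.613.
Standard quotas: Oakdale 14.1438, Rivermont 1.5380, Pinehurst 10.7143, Claybrook 4.6038.
Lower quotas: Oakdale 14, Rivermont 1, Pinehurst 10, Claybrook 4 (sum 29, leaving 2 seats).
Remainders in descending order: Pinehurst 0.7143, Claybrook 0.6038, Rivermont 0.5380, Oakdale 0.1438.
Largest remainders: Pinehurst, Claybrook receive the extra seats.

Oakdale 14, Rivermont 1, Pinehurst 11, Claybrook 5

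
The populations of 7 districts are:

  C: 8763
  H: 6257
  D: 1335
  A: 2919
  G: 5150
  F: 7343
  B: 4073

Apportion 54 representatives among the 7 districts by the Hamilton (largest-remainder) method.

Total 35840; standard divisor 35840/54 ≈ 663.704.
Standard quotas: C 13.2032, H 9.4274, D 2.0114, A 4.3980, G 7.7595, F 11.0637, B 6.1368.
Lower quotas: C 13, H 9, D 2, A 4, G 7, F 11, B 6 (sum 52, leaving 2 seats).
Remainders in descending order: G 0.7595, H 0.4274, A 0.3980, C 0.2032, B 0.1368, F 0.0637, D 0.0114.
Largest remainders: G, H receive the extra seats.

C 13, H 10, D 2, A 4, G 8, F 11, B 6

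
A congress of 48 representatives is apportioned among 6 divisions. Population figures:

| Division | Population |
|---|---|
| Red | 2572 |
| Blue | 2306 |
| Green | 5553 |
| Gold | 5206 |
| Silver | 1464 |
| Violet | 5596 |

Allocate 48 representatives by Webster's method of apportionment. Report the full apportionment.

Red: 5, Blue: 5, Green: 12, Gold: 11, Silver: 3, Violet: 12

Standard divisor 22697/48 ≈ 472.854; standard quotas: Red 5.439, Blue 4.877, Green 11.744, Gold 11.010, Silver 3.096, Violet 11.835.
Rounding to the nearest integer gives Red 5, Blue 5, Green 12, Gold 11, Silver 3, Violet 12 — total 48, matching the house size, so no adjustment is needed.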